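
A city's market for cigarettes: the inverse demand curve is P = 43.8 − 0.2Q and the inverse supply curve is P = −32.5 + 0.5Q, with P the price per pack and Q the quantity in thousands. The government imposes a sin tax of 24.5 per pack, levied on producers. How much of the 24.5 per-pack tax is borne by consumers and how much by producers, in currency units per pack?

Rewrite in direct form: Qd = 219 − 5P and Qs = 2P + 65.
Before the tax: set 219 − 5P = 2P + 65 → P* = 22, Q* = 109.
With the tax collected from producers, supply shifts: Qs = 2(P − 24.5) + 65.
Solving gives Q = 74 with consumers paying 29 and producers receiving 4.5 (the 24.5 wedge).
Burden on consumers: 7; on producers: 17.5. (They sum to 24.5.)
The less price-elastic side of the market bears the larger share of a per-unit tax.

Consumers bear 7 per pack; producers bear 17.5 per pack.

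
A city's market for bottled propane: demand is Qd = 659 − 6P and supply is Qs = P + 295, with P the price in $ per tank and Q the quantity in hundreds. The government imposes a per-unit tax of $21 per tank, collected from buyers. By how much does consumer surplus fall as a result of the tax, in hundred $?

Consumer surplus falls by $1014 hundred.

Before the tax: set 659 − 6P = P + 295 → P* = $52, Q* = 347.
With the tax collected from buyers, demand (in seller-price terms) shifts: Qd = 659 − 6(P + 21).
Solving gives Q = 329 with buyers paying $55 and producers receiving $34 (the $21 wedge).
ΔCS is the trapezoid between Q = 329 and Q = 347 of height $3: ½ · (347 + 329) · 3 = $1014.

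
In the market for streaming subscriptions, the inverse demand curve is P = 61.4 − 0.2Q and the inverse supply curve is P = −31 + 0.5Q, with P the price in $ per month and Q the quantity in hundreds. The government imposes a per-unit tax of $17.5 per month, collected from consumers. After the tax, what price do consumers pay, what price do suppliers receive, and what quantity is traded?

Inverting to Q(P) form: Qd = 307 − 5P; Qs = 2P + 62.
Before the tax: set 307 − 5P = 2P + 62 → P* = $35, Q* = 132.
With the tax collected from consumers, demand (in seller-price terms) shifts: Qd = 307 − 5(P + 17.5).
New equilibrium: consumers pay $40, suppliers receive $22.5, Q = 107. (Wedge: Pb − Ps = 17.5.)
The less price-elastic side of the market bears the larger share of a per-unit tax.

Consumers pay $40; suppliers receive $22.5; quantity = 107.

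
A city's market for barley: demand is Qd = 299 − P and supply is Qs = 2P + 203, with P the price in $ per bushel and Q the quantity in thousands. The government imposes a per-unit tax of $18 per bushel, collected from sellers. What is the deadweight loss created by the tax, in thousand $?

Without the tax, 299 − P = 2P + 203 gives 3P = 96, so P* = $32 and Q* = 267.
With the tax collected from sellers, supply shifts: Qs = 2(P − 18) + 203.
Solving gives Q = 255 with consumers paying $44 and sellers receiving $26 (the $18 wedge).
Quantity falls by |ΔQ| = |267 − 255| = 12.
DWL = ½ · t · |ΔQ| = ½ · 18 · 12 = $108.

Deadweight loss = $108 thousand.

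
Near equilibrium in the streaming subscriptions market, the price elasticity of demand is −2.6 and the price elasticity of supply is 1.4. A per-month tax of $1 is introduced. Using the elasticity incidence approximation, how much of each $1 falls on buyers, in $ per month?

Incidence ratio: buyers' share ≈ εs / (εs + |εd|) = 1.4 / (1.4 + 2.6) = 0.35.
So buyers bear ≈ 0.35 × $1 = $0.35; producers bear $0.65.

Buyers bear ≈ $0.35 per month.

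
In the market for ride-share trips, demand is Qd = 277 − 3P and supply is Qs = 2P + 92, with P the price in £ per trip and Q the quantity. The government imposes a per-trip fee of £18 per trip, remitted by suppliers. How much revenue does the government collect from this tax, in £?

Without the tax, 277 − 3P = 2P + 92 gives 5P = 185, so P* = £37 and Q* = 166.
With the tax collected from suppliers, supply shifts: Qs = 2(P − 18) + 92.
Solving gives Q = 144.4 with consumers paying £44.2 and suppliers receiving £26.2 (the £18 wedge).
Revenue = t · Q = 18 · 144.4 = £2599.2.

Tax revenue = £2599.2.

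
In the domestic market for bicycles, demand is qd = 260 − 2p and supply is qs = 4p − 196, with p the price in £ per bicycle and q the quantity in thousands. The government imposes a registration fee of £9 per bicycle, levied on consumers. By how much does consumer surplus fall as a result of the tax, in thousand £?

Consumer surplus falls by £612 thousand.

Without the tax, 260 − 2p = 4p − 196 gives 6p = 456, so p* = £76 and q* = 108.
With the tax collected from consumers, demand (in seller-price terms) shifts: qd = 260 − 2(p + 9).
Solving gives q = 96 with consumers paying £82 and suppliers receiving £73 (the £9 wedge).
ΔCS is the trapezoid between Q = 96 and Q = 108 of height £6: ½ · (108 + 96) · 6 = £612.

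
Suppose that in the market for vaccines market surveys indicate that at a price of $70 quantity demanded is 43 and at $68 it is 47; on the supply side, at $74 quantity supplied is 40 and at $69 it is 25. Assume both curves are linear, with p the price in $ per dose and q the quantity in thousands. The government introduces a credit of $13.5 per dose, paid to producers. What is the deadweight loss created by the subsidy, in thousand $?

Deadweight loss = $109.35 thousand.

Demand slope: (47 − 43)/(68 − 70) = -2, so qd = 183 − 2p.
Supply slope: (25 − 40)/(69 − 74) = 3, so qs = 3p − 182.
Before the subsidy: set 183 − 2p = 3p − 182 → p* = $73, q* = 37.
With a per-unit subsidy paid to producers, each receives p + 13.5 per unit sold, so supply becomes qs = 3(p + 13.5) − 182.
Solving gives q = 53.2 with consumers paying $64.9 and producers receiving $78.4 (the $13.5 wedge).
Quantity rises by |ΔQ| = |37 − 53.2| = 16.2.
DWL = ½ · t · |ΔQ| = ½ · 13.5 · 16.2 = $109.35.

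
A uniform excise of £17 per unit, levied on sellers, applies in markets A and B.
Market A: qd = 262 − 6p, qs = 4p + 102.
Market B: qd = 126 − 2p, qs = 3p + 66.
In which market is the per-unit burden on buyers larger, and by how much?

Market B, by £3.4.

Market A: pre-tax p* = £16, q* = 166; post-tax q = 125.2; per-unit burden on buyers = £6.8.
Market B: pre-tax p* = £12, q* = 102; post-tax q = 81.6; per-unit burden on buyers = £10.2.
Difference: £6.8 vs £10.2 → market B is larger by £3.4.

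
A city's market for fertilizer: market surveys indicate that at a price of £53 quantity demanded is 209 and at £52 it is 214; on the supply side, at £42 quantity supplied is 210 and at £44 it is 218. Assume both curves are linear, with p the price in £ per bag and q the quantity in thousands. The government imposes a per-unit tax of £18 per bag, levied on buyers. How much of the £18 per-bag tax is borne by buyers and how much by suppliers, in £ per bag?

Buyers bear £8 per bag; suppliers bear £10 per bag.

Demand slope: (214 − 209)/(52 − 53) = -5, so qd = 474 − 5p.
Supply slope: (218 − 210)/(44 − 42) = 4, so qs = 4p + 42.
Before the tax: set 474 − 5p = 4p + 42 → p* = £48, q* = 234.
With the tax collected from buyers, demand (in seller-price terms) shifts: qd = 474 − 5(p + 18).
Solving gives q = 194 with buyers paying £56 and suppliers receiving £38 (the £18 wedge).
Burden on buyers: £8; on suppliers: £10. (They sum to £18.)
The less price-elastic side of the market bears the larger share of a per-unit tax.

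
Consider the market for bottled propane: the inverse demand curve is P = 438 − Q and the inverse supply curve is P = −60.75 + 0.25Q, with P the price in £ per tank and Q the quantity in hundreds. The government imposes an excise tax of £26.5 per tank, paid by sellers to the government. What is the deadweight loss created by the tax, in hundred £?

Rewrite in direct form: Qd = 438 − P and Qs = 4P + 243.
Before the tax: set 438 − P = 4P + 243 → P* = £39, Q* = 399.
With the tax collected from sellers, supply shifts: Qs = 4(P − 26.5) + 243.
New equilibrium: buyers pay £60.2, sellers receive £33.7, Q = 377.8. (Wedge: Pb − Ps = 26.5.)
Quantity falls by |ΔQ| = |399 − 377.8| = 21.2.
DWL = ½ · t · |ΔQ| = ½ · 26.5 · 21.2 = £280.9.

Deadweight loss = £280.9 hundred.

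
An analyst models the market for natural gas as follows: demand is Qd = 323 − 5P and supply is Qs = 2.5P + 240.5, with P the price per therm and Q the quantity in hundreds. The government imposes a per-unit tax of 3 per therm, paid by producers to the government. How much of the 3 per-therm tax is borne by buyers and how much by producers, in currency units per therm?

Buyers bear 1 per therm; producers bear 2 per therm.

Before the tax: set 323 − 5P = 2.5P + 240.5 → P* = 11, Q* = 268.
With the tax collected from producers, supply shifts: Qs = 2.5(P − 3) + 240.5.
Solving gives Q = 263 with buyers paying 12 and producers receiving 9 (the 3 wedge).
Burden on buyers: 1; on producers: 2. (They sum to 3.)
The less price-elastic side of the market bears the larger share of a per-unit tax.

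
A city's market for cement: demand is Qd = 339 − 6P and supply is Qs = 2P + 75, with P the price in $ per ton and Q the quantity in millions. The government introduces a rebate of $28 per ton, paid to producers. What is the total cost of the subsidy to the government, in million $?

Before the subsidy: set 339 − 6P = 2P + 75 → P* = $33, Q* = 141.
With a per-unit subsidy paid to producers, each receives P + 28 per unit sold, so supply becomes Qs = 2(P + 28) + 75.
Solving gives Q = 183 with consumers paying $26 and producers receiving $54 (the $28 wedge).
Outlay = t · Q = 28 · 183 = $5124.

Government outlay = $5124 million.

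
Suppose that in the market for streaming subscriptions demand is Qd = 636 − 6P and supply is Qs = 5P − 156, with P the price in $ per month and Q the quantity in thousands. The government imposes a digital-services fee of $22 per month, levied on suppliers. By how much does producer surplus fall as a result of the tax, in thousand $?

Producer surplus falls by $2088 thousand.

Before the tax: set 636 − 6P = 5P − 156 → P* = $72, Q* = 204.
With the tax collected from suppliers, supply shifts: Qs = 5(P − 22) − 156.
Solving gives Q = 144 with buyers paying $82 and suppliers receiving $60 (the $22 wedge).
ΔPS is the trapezoid between Q = 144 and Q = 204 of height $12: ½ · (204 + 144) · 12 = $2088.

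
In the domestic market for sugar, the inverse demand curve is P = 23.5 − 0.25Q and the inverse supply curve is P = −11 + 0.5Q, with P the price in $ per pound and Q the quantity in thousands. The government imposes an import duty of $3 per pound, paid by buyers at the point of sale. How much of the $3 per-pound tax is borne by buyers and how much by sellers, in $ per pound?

Buyers bear $1 per pound; sellers bear $2 per pound.

Rewrite in direct form: Qd = 94 − 4P and Qs = 2P + 22.
Without the tax, 94 − 4P = 2P + 22 gives 6P = 72, so P* = $12 and Q* = 46.
With the tax collected from buyers, demand (in seller-price terms) shifts: Qd = 94 − 4(P + 3).
Solving gives Q = 42 with buyers paying $13 and sellers receiving $10 (the $3 wedge).
Burden on buyers: $1; on sellers: $2. (They sum to $3.)
The less price-elastic side of the market bears the larger share of a per-unit tax.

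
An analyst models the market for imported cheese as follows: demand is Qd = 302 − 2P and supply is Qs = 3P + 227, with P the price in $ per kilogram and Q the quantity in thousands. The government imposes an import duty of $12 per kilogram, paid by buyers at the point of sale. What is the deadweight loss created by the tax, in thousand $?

Deadweight loss = $86.4 thousand.

Before the tax: set 302 − 2P = 3P + 227 → P* = $15, Q* = 272.
With the tax collected from buyers, demand (in seller-price terms) shifts: Qd = 302 − 2(P + 12).
New equilibrium: buyers pay $22.2, sellers receive $10.2, Q = 257.6. (Wedge: Pb − Ps = 12.)
Quantity falls by |ΔQ| = |272 − 257.6| = 14.4.
DWL = ½ · t · |ΔQ| = ½ · 12 · 14.4 = $86.4.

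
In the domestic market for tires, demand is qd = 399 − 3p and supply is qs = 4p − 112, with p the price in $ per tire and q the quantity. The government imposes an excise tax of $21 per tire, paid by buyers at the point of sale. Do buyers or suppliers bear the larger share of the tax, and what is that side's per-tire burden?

Without the tax, 399 − 3p = 4p − 112 gives 7p = 511, so p* = $73 and q* = 180.
With the tax collected from buyers, demand (in seller-price terms) shifts: qd = 399 − 3(p + 21).
New equilibrium: buyers pay $85, suppliers receive $64, q = 144. (Wedge: pb − ps = 21.)
Per-tire burden: buyers $12, suppliers $9.
Buyers take the larger share because demand is less price-elastic here (demand slope 3 vs supply slope 4).

Buyers bear the larger share: $12 per tire.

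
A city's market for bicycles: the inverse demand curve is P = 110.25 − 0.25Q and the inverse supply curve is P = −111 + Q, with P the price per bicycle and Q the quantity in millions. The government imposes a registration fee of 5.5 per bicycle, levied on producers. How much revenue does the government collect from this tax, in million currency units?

Inverting to Q(P) form: Qd = 441 − 4P; Qs = P + 111.
Before the tax: set 441 − 4P = P + 111 → P* = 66, Q* = 177.
With the tax collected from producers, supply shifts: Qs = (P − 5.5) + 111.
Solving gives Q = 172.6 with buyers paying 67.1 and producers receiving 61.6 (the 5.5 wedge).
Revenue = t · Q = 5.5 · 172.6 = 949.3.

Tax revenue = 949.3 million.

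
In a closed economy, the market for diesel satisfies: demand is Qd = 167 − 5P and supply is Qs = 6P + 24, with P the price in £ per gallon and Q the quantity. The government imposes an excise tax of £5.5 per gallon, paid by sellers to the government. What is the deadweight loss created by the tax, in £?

Without the tax, 167 − 5P = 6P + 24 gives 11P = 143, so P* = £13 and Q* = 102.
With the tax collected from sellers, supply shifts: Qs = 6(P − 5.5) + 24.
Solving gives Q = 87 with consumers paying £16 and sellers receiving £10.5 (the £5.5 wedge).
Quantity falls by |ΔQ| = |102 − 87| = 15.
DWL = ½ · t · |ΔQ| = ½ · 5.5 · 15 = £41.25.

Deadweight loss = £41.25.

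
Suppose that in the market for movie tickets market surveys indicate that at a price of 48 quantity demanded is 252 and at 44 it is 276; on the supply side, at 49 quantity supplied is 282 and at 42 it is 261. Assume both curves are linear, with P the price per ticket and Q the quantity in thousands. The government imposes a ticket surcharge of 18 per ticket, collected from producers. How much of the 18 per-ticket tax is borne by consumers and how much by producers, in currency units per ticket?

Consumers bear 6 per ticket; producers bear 12 per ticket.

Demand slope: (276 − 252)/(44 − 48) = -6, so Qd = 540 − 6P.
Supply slope: (261 − 282)/(42 − 49) = 3, so Qs = 3P + 135.
Without the tax, 540 − 6P = 3P + 135 gives 9P = 405, so P* = 45 and Q* = 270.
With the tax collected from producers, supply shifts: Qs = 3(P − 18) + 135.
New equilibrium: consumers pay 51, producers receive 33, Q = 234. (Wedge: Pb − Ps = 18.)
Burden on consumers: 6; on producers: 12. (They sum to 18.)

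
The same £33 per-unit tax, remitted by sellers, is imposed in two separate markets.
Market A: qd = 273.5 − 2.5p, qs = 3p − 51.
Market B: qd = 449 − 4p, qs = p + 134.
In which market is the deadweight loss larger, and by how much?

Market A: pre-tax p* = £59, q* = 126; post-tax q = 81; deadweight loss = £742.5.
Market B: pre-tax p* = £63, q* = 197; post-tax q = 170.6; deadweight loss = £435.6.
Difference: £742.5 vs £435.6 → market A is larger by £306.9.

Market A, by £306.9.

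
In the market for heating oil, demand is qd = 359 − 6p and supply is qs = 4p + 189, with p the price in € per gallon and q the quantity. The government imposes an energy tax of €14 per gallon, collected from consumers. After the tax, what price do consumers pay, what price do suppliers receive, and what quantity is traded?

Without the tax, 359 − 6p = 4p + 189 gives 10p = 170, so p* = €17 and q* = 257.
With the tax collected from consumers, demand (in seller-price terms) shifts: qd = 359 − 6(p + 14).
Solving gives q = 223.4 with consumers paying €22.6 and suppliers receiving €8.6 (the €14 wedge).
The less price-elastic side of the market bears the larger share of a per-unit tax.

Consumers pay €22.6; suppliers receive €8.6; quantity = 223.4.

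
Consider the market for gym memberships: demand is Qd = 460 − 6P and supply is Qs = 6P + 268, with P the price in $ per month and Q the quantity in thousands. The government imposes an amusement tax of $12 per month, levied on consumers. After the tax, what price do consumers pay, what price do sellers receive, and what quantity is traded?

Consumers pay $22; sellers receive $10; quantity = 328.

Without the tax, 460 − 6P = 6P + 268 gives 12P = 192, so P* = $16 and Q* = 364.
With the tax collected from consumers, demand (in seller-price terms) shifts: Qd = 460 − 6(P + 12).
Solving gives Q = 328 with consumers paying $22 and sellers receiving $10 (the $12 wedge).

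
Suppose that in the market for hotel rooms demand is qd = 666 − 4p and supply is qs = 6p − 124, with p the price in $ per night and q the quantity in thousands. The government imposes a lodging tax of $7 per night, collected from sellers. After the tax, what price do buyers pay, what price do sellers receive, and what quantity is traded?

Without the tax, 666 − 4p = 6p − 124 gives 10p = 790, so p* = $79 and q* = 350.
With the tax collected from sellers, supply shifts: qs = 6(p − 7) − 124.
New equilibrium: buyers pay $83.2, sellers receive $76.2, q = 333.2. (Wedge: pb − ps = 7.)

Buyers pay $83.2; sellers receive $76.2; quantity = 333.2.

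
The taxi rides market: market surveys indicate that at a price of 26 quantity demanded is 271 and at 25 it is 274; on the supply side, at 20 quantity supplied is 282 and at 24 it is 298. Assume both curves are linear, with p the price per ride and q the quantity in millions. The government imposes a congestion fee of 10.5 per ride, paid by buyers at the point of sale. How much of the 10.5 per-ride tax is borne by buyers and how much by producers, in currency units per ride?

Buyers bear 6 per ride; producers bear 4.5 per ride.

Demand slope: (274 − 271)/(25 − 26) = -3, so qd = 349 − 3p.
Supply slope: (298 − 282)/(24 − 20) = 4, so qs = 4p + 202.
Without the tax, 349 − 3p = 4p + 202 gives 7p = 147, so p* = 21 and q* = 286.
With the tax collected from buyers, demand (in seller-price terms) shifts: qd = 349 − 3(p + 10.5).
New equilibrium: buyers pay 27, producers receive 16.5, q = 268. (Wedge: pb − ps = 10.5.)
Burden on buyers: 6; on producers: 4.5. (They sum to 10.5.)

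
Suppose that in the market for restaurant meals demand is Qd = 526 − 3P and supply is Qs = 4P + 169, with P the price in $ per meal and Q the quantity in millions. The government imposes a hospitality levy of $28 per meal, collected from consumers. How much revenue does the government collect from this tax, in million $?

Without the tax, 526 − 3P = 4P + 169 gives 7P = 357, so P* = $51 and Q* = 373.
With the tax collected from consumers, demand (in seller-price terms) shifts: Qd = 526 − 3(P + 28).
Solving gives Q = 325 with consumers paying $67 and suppliers receiving $39 (the $28 wedge).
Revenue = t · Q = 28 · 325 = $9100.

Tax revenue = $9100 million.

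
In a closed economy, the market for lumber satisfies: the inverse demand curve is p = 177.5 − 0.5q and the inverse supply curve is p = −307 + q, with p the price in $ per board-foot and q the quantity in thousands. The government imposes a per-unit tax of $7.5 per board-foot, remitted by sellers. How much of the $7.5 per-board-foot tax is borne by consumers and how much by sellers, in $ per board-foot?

Consumers bear $2.5 per board-foot; sellers bear $5 per board-foot.

Rewrite in direct form: qd = 355 − 2p and qs = p + 307.
Without the tax, 355 − 2p = p + 307 gives 3p = 48, so p* = $16 and q* = 323.
With the tax collected from sellers, supply shifts: qs = (p − 7.5) + 307.
Solving gives q = 318 with consumers paying $18.5 and sellers receiving $11 (the $7.5 wedge).
Burden on consumers: $2.5; on sellers: $5. (They sum to $7.5.)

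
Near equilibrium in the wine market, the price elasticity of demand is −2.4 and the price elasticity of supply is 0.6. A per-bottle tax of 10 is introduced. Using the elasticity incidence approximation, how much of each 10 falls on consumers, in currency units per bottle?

Consumers bear ≈ 2 per bottle.

Incidence ratio: consumers' share ≈ εs / (εs + |εd|) = 0.6 / (0.6 + 2.4) = 0.2.
So consumers bear ≈ 0.2 × 10 = 2; producers bear 8.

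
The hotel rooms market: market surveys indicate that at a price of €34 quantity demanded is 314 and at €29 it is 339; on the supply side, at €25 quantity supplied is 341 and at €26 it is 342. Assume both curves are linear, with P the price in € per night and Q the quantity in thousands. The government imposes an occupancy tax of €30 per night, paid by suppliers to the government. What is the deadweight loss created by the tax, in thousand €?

Deadweight loss = €375 thousand.

Demand slope: (339 − 314)/(29 − 34) = -5, so Qd = 484 − 5P.
Supply slope: (342 − 341)/(26 − 25) = 1, so Qs = P + 316.
Without the tax, 484 − 5P = P + 316 gives 6P = 168, so P* = €28 and Q* = 344.
With the tax collected from suppliers, supply shifts: Qs = (P − 30) + 316.
New equilibrium: consumers pay €33, suppliers receive €3, Q = 319. (Wedge: Pb − Ps = 30.)
Quantity falls by |ΔQ| = |344 − 319| = 25.
DWL = ½ · t · |ΔQ| = ½ · 30 · 25 = €375.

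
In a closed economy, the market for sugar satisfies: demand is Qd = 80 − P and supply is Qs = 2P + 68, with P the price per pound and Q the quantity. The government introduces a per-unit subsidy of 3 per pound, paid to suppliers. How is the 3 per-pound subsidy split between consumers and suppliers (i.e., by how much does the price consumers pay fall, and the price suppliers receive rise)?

Consumers gain 2 per pound; suppliers gain 1 per pound.

Without the subsidy, 80 − P = 2P + 68 gives 3P = 12, so P* = 4 and Q* = 76.
With a per-unit subsidy paid to suppliers, each receives P + 3 per unit sold, so supply becomes Qs = 2(P + 3) + 68.
Solving gives Q = 78 with consumers paying 2 and suppliers receiving 5 (the 3 wedge).
Gain to consumers: 2; to suppliers: 1. (They sum to 3.)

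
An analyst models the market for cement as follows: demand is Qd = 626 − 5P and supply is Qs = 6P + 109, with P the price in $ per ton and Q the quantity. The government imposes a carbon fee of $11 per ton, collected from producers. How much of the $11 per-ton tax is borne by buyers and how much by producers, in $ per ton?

Buyers bear $6 per ton; producers bear $5 per ton.

Without the tax, 626 − 5P = 6P + 109 gives 11P = 517, so P* = $47 and Q* = 391.
With the tax collected from producers, supply shifts: Qs = 6(P − 11) + 109.
Solving gives Q = 361 with buyers paying $53 and producers receiving $42 (the $11 wedge).
Burden on buyers: $6; on producers: $5. (They sum to $11.)
The less price-elastic side of the market bears the larger share of a per-unit tax.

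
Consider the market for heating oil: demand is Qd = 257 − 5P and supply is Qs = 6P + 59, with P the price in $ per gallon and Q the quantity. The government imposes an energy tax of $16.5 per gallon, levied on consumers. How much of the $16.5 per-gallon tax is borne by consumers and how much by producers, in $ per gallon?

Consumers bear $9 per gallon; producers bear $7.5 per gallon.

Before the tax: set 257 − 5P = 6P + 59 → P* = $18, Q* = 167.
With the tax collected from consumers, demand (in seller-price terms) shifts: Qd = 257 − 5(P + 16.5).
New equilibrium: consumers pay $27, producers receive $10.5, Q = 122. (Wedge: Pb − Ps = 16.5.)
Burden on consumers: $9; on producers: $7.5. (They sum to $16.5.)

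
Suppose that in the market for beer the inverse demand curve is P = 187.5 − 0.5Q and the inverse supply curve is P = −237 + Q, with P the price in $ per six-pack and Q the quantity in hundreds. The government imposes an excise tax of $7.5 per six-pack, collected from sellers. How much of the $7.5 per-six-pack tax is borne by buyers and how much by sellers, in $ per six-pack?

Rewrite in direct form: Qd = 375 − 2P and Qs = P + 237.
Without the tax, 375 − 2P = P + 237 gives 3P = 138, so P* = $46 and Q* = 283.
With the tax collected from sellers, supply shifts: Qs = (P − 7.5) + 237.
Solving gives Q = 278 with buyers paying $48.5 and sellers receiving $41 (the $7.5 wedge).
Burden on buyers: $2.5; on sellers: $5. (They sum to $7.5.)

Buyers bear $2.5 per six-pack; sellers bear $5 per six-pack.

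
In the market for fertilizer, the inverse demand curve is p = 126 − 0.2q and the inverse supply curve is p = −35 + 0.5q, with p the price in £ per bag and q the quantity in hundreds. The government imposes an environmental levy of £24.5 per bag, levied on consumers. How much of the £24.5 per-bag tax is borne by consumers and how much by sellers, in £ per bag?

Consumers bear £7 per bag; sellers bear £17.5 per bag.

Rewrite in direct form: qd = 630 − 5p and qs = 2p + 70.
Without the tax, 630 − 5p = 2p + 70 gives 7p = 560, so p* = £80 and q* = 230.
With the tax collected from consumers, demand (in seller-price terms) shifts: qd = 630 − 5(p + 24.5).
New equilibrium: consumers pay £87, sellers receive £62.5, q = 195. (Wedge: pb − ps = 24.5.)
Burden on consumers: £7; on sellers: £17.5. (They sum to £24.5.)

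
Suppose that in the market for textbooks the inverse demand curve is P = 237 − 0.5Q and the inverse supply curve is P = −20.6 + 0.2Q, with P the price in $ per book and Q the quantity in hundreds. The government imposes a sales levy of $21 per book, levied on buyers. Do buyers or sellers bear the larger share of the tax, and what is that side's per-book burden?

Inverting to Q(P) form: Qd = 474 − 2P; Qs = 5P + 103.
Without the tax, 474 − 2P = 5P + 103 gives 7P = 371, so P* = $53 and Q* = 368.
With the tax collected from buyers, demand (in seller-price terms) shifts: Qd = 474 − 2(P + 21).
New equilibrium: buyers pay $68, sellers receive $47, Q = 338. (Wedge: Pb − Ps = 21.)
Per-book burden: buyers $15, sellers $6.
Buyers take the larger share because demand is less price-elastic here (demand slope 2 vs supply slope 5).

Buyers bear the larger share: $15 per book.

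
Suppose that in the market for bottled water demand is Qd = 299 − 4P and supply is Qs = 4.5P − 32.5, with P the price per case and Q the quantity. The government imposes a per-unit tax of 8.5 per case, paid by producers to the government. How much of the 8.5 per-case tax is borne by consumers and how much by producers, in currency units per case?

Consumers bear 4.5 per case; producers bear 4 per case.

Before the tax: set 299 − 4P = 4.5P − 32.5 → P* = 39, Q* = 143.
With the tax collected from producers, supply shifts: Qs = 4.5(P − 8.5) − 32.5.
Solving gives Q = 125 with consumers paying 43.5 and producers receiving 35 (the 8.5 wedge).
Burden on consumers: 4.5; on producers: 4. (They sum to 8.5.)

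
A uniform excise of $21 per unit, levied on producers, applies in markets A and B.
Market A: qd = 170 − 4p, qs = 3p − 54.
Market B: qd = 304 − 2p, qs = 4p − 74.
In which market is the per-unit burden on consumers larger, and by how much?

Market B, by $5.

Market A: pre-tax p* = $32, q* = 42; post-tax q = 6; per-unit burden on consumers = $9.
Market B: pre-tax p* = $63, q* = 178; post-tax q = 150; per-unit burden on consumers = $14.
Difference: $9 vs $14 → market B is larger by $5.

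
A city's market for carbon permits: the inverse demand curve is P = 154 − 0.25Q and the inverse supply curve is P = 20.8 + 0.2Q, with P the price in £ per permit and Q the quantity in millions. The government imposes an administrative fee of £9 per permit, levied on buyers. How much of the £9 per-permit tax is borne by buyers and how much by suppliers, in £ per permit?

Buyers bear £5 per permit; suppliers bear £4 per permit.

Inverting to Q(P) form: Qd = 616 − 4P; Qs = 5P − 104.
Without the tax, 616 − 4P = 5P − 104 gives 9P = 720, so P* = £80 and Q* = 296.
With the tax collected from buyers, demand (in seller-price terms) shifts: Qd = 616 − 4(P + 9).
New equilibrium: buyers pay £85, suppliers receive £76, Q = 276. (Wedge: Pb − Ps = 9.)
Burden on buyers: £5; on suppliers: £4. (They sum to £9.)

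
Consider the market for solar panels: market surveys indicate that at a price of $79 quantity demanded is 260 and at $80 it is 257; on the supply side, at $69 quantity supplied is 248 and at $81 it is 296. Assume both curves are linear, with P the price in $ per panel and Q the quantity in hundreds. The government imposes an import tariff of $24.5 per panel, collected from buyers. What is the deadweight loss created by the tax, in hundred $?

Deadweight loss = $514.5 hundred.

Demand slope: (257 − 260)/(80 − 79) = -3, so Qd = 497 − 3P.
Supply slope: (296 − 248)/(81 − 69) = 4, so Qs = 4P − 28.
Without the tax, 497 − 3P = 4P − 28 gives 7P = 525, so P* = $75 and Q* = 272.
With the tax collected from buyers, demand (in seller-price terms) shifts: Qd = 497 − 3(P + 24.5).
New equilibrium: buyers pay $89, suppliers receive $64.5, Q = 230. (Wedge: Pb − Ps = 24.5.)
Quantity falls by |ΔQ| = |272 − 230| = 42.
DWL = ½ · t · |ΔQ| = ½ · 24.5 · 42 = $514.5.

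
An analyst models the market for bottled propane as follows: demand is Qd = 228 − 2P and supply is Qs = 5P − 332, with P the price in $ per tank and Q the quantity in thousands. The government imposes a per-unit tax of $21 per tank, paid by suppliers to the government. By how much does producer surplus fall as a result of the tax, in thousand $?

Producer surplus falls by $318 thousand.

Without the tax, 228 − 2P = 5P − 332 gives 7P = 560, so P* = $80 and Q* = 68.
With the tax collected from suppliers, supply shifts: Qs = 5(P − 21) − 332.
Solving gives Q = 38 with consumers paying $95 and suppliers receiving $74 (the $21 wedge).
ΔPS is the trapezoid between Q = 38 and Q = 68 of height $6: ½ · (68 + 38) · 6 = $318.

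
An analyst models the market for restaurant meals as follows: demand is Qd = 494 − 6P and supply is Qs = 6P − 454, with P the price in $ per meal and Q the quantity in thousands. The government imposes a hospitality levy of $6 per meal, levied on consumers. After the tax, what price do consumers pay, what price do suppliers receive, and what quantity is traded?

Consumers pay $82; suppliers receive $76; quantity = 2.

Without the tax, 494 − 6P = 6P − 454 gives 12P = 948, so P* = $79 and Q* = 20.
With the tax collected from consumers, demand (in seller-price terms) shifts: Qd = 494 − 6(P + 6).
Solving gives Q = 2 with consumers paying $82 and suppliers receiving $76 (the $6 wedge).
The less price-elastic side of the market bears the larger share of a per-unit tax.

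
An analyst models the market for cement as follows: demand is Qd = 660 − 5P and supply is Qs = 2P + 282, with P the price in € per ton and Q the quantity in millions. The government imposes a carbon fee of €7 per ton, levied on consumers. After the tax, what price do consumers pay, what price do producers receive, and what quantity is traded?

Before the tax: set 660 − 5P = 2P + 282 → P* = €54, Q* = 390.
With the tax collected from consumers, demand (in seller-price terms) shifts: Qd = 660 − 5(P + 7).
Solving gives Q = 380 with consumers paying €56 and producers receiving €49 (the €7 wedge).
The less price-elastic side of the market bears the larger share of a per-unit tax.

Consumers pay €56; producers receive €49; quantity = 380.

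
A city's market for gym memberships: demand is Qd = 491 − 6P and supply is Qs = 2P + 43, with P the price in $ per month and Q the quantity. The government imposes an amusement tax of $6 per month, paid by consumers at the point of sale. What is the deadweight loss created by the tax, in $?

Before the tax: set 491 − 6P = 2P + 43 → P* = $56, Q* = 155.
With the tax collected from consumers, demand (in seller-price terms) shifts: Qd = 491 − 6(P + 6).
New equilibrium: consumers pay $57.5, sellers receive $51.5, Q = 146. (Wedge: Pb − Ps = 6.)
Quantity falls by |ΔQ| = |155 − 146| = 9.
DWL = ½ · t · |ΔQ| = ½ · 6 · 9 = $27.

Deadweight loss = $27.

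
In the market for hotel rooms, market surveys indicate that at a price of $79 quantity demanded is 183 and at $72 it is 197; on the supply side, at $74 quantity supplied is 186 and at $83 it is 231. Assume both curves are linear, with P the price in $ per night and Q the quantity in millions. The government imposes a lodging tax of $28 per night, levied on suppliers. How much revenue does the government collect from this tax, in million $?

Demand slope: (197 − 183)/(72 − 79) = -2, so Qd = 341 − 2P.
Supply slope: (231 − 186)/(83 − 74) = 5, so Qs = 5P − 184.
Before the tax: set 341 − 2P = 5P − 184 → P* = $75, Q* = 191.
With the tax collected from suppliers, supply shifts: Qs = 5(P − 28) − 184.
New equilibrium: buyers pay $95, suppliers receive $67, Q = 151. (Wedge: Pb − Ps = 28.)
Revenue = t · Q = 28 · 151 = $4228.

Tax revenue = $4228 million.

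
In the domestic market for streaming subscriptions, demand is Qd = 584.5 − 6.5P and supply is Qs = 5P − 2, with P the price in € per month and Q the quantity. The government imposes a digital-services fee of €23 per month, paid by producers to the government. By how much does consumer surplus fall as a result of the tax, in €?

Before the tax: set 584.5 − 6.5P = 5P − 2 → P* = €51, Q* = 253.
With the tax collected from producers, supply shifts: Qs = 5(P − 23) − 2.
New equilibrium: buyers pay €61, producers receive €38, Q = 188. (Wedge: Pb − Ps = 23.)
ΔCS is the trapezoid between Q = 188 and Q = 253 of height €10: ½ · (253 + 188) · 10 = €2205.

Consumer surplus falls by €2205.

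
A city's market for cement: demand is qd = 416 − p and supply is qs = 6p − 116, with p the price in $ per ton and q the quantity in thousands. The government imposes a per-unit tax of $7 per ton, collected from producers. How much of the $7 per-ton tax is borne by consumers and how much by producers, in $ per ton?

Without the tax, 416 − p = 6p − 116 gives 7p = 532, so p* = $76 and q* = 340.
With the tax collected from producers, supply shifts: qs = 6(p − 7) − 116.
Solving gives q = 334 with consumers paying $82 and producers receiving $75 (the $7 wedge).
Burden on consumers: $6; on producers: $1. (They sum to $7.)

Consumers bear $6 per ton; producers bear $1 per ton.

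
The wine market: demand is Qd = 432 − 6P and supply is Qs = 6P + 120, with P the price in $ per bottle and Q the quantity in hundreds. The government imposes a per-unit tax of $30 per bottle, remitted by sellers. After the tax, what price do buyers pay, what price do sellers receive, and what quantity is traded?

Buyers pay $41; sellers receive $11; quantity = 186.

Before the tax: set 432 − 6P = 6P + 120 → P* = $26, Q* = 276.
With the tax collected from sellers, supply shifts: Qs = 6(P − 30) + 120.
Solving gives Q = 186 with buyers paying $41 and sellers receiving $11 (the $30 wedge).
The less price-elastic side of the market bears the larger share of a per-unit tax.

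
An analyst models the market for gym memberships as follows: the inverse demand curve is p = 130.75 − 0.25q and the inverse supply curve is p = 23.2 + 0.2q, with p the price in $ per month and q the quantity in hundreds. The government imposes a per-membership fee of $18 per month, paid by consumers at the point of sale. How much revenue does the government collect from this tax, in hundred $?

Tax revenue = $3582 hundred.

Rewrite in direct form: qd = 523 − 4p and qs = 5p − 116.
Before the tax: set 523 − 4p = 5p − 116 → p* = $71, q* = 239.
With the tax collected from consumers, demand (in seller-price terms) shifts: qd = 523 − 4(p + 18).
Solving gives q = 199 with consumers paying $81 and sellers receiving $63 (the $18 wedge).
Revenue = t · Q = 18 · 199 = $3582.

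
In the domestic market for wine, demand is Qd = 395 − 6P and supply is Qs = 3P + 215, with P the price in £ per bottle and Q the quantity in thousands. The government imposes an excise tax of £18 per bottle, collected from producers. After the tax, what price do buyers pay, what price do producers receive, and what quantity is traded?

Without the tax, 395 − 6P = 3P + 215 gives 9P = 180, so P* = £20 and Q* = 275.
With the tax collected from producers, supply shifts: Qs = 3(P − 18) + 215.
New equilibrium: buyers pay £26, producers receive £8, Q = 239. (Wedge: Pb − Ps = 18.)
The less price-elastic side of the market bears the larger share of a per-unit tax.

Buyers pay £26; producers receive £8; quantity = 239.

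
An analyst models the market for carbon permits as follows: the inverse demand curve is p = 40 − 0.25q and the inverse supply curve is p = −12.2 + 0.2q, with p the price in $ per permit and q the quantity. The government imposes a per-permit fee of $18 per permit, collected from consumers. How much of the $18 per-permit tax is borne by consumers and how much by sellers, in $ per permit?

Consumers bear $10 per permit; sellers bear $8 per permit.

Rewrite in direct form: qd = 160 − 4p and qs = 5p + 61.
Before the tax: set 160 − 4p = 5p + 61 → p* = $11, q* = 116.
With the tax collected from consumers, demand (in seller-price terms) shifts: qd = 160 − 4(p + 18).
Solving gives q = 76 with consumers paying $21 and sellers receiving $3 (the $18 wedge).
Burden on consumers: $10; on sellers: $8. (They sum to $18.)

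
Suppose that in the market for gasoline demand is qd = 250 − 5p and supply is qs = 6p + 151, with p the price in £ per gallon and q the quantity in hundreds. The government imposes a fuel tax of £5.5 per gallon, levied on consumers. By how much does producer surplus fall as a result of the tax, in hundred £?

Without the tax, 250 − 5p = 6p + 151 gives 11p = 99, so p* = £9 and q* = 205.
With the tax collected from consumers, demand (in seller-price terms) shifts: qd = 250 − 5(p + 5.5).
Solving gives q = 190 with consumers paying £12 and sellers receiving £6.5 (the £5.5 wedge).
ΔPS is the trapezoid between Q = 190 and Q = 205 of height £2.5: ½ · (205 + 190) · 2.5 = £493.75.

Producer surplus falls by £493.75 hundred.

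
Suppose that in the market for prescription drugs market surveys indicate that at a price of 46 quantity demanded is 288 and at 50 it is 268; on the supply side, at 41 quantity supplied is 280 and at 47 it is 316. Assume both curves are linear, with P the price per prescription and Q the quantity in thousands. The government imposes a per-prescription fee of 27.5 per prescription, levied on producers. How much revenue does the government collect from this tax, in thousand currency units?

Tax revenue = 6132.5 thousand.

Demand slope: (268 − 288)/(50 − 46) = -5, so Qd = 518 − 5P.
Supply slope: (316 − 280)/(47 − 41) = 6, so Qs = 6P + 34.
Before the tax: set 518 − 5P = 6P + 34 → P* = 44, Q* = 298.
With the tax collected from producers, supply shifts: Qs = 6(P − 27.5) + 34.
New equilibrium: buyers pay 59, producers receive 31.5, Q = 223. (Wedge: Pb − Ps = 27.5.)
Revenue = t · Q = 27.5 · 223 = 6132.5.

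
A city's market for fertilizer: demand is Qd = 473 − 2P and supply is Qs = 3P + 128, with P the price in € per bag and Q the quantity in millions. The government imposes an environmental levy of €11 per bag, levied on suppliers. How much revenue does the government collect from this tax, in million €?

Tax revenue = €3539.8 million.

Without the tax, 473 − 2P = 3P + 128 gives 5P = 345, so P* = €69 and Q* = 335.
With the tax collected from suppliers, supply shifts: Qs = 3(P − 11) + 128.
New equilibrium: buyers pay €75.6, suppliers receive €64.6, Q = 321.8. (Wedge: Pb − Ps = 11.)
Revenue = t · Q = 11 · 321.8 = €3539.8.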